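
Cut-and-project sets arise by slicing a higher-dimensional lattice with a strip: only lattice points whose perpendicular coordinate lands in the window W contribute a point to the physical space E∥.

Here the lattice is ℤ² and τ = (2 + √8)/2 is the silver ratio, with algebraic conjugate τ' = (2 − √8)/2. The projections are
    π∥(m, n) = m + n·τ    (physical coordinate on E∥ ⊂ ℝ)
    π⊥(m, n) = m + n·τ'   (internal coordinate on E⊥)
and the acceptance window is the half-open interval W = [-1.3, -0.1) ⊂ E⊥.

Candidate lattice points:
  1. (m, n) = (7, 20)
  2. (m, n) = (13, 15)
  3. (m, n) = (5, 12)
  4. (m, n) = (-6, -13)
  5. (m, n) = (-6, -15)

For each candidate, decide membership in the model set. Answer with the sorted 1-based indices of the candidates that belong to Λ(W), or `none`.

Numerically τ ≈ 2.41421 and τ' = −1/τ ≈ -0.41421.
#1 (7,20): internal coord 7 + (20)·τ' = -1.28427; -1.28427 ∈ [-1.3, -0.1) → IN Λ
#2 (13,15): internal coord 13 + (15)·τ' = +6.78680; +6.78680 ∉ [-1.3, -0.1) → out
#3 (5,12): internal coord 5 + (12)·τ' = +0.02944; +0.02944 ∉ [-1.3, -0.1) → out
#4 (-6,-13): internal coord -6 + (-13)·τ' = -0.61522; -0.61522 ∈ [-1.3, -0.1) → IN Λ
#5 (-6,-15): internal coord -6 + (-15)·τ' = +0.21320; +0.21320 ∉ [-1.3, -0.1) → out

1, 4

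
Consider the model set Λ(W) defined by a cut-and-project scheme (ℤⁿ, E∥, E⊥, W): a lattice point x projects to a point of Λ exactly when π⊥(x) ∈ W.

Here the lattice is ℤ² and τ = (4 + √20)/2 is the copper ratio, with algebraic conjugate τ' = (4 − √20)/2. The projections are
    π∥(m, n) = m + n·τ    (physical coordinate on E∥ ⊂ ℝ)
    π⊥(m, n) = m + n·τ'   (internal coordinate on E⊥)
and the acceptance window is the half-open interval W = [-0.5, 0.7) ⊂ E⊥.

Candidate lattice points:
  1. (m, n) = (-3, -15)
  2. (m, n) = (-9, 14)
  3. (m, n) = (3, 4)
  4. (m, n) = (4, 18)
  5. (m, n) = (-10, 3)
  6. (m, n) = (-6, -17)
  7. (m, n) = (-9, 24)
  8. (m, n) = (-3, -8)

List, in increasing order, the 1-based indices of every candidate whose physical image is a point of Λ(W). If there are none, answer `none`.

Numerically τ ≈ 4.2361 and τ' = −1/τ ≈ -0.2361.
#1 (-3,-15): internal coord -3 + (-15)·τ' = +0.5410; +0.5410 ∈ [-0.5, 0.7) → IN Λ
#2 (-9,14): internal coord -9 + (14)·τ' = -12.3050; -12.3050 ∉ [-0.5, 0.7) → out
#3 (3,4): internal coord 3 + (4)·τ' = +2.0557; +2.0557 ∉ [-0.5, 0.7) → out
#4 (4,18): internal coord 4 + (18)·τ' = -0.2492; -0.2492 ∈ [-0.5, 0.7) → IN Λ
#5 (-10,3): internal coord -10 + (3)·τ' = -10.7082; -10.7082 ∉ [-0.5, 0.7) → out
#6 (-6,-17): internal coord -6 + (-17)·τ' = -1.9868; -1.9868 ∉ [-0.5, 0.7) → out
#7 (-9,24): internal coord -9 + (24)·τ' = -14.6656; -14.6656 ∉ [-0.5, 0.7) → out
#8 (-3,-8): internal coord -3 + (-8)·τ' = -1.1115; -1.1115 ∉ [-0.5, 0.7) → out

1, 4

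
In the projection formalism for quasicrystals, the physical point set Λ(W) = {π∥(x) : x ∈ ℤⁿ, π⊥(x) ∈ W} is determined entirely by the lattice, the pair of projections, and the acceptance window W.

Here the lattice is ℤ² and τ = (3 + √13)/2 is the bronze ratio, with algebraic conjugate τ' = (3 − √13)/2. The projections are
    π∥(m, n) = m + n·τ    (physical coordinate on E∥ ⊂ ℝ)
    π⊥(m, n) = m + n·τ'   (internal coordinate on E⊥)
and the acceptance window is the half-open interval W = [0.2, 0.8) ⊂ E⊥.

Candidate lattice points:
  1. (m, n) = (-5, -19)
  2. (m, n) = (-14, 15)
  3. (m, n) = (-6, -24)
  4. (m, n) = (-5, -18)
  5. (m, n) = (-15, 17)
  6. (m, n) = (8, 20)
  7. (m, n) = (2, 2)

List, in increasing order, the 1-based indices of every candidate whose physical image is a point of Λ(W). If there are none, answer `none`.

Compute τ' = (3−√13)/2 = -0.302776, so π⊥(m,n) = m -0.302776·n.
#1 (-5,-19): internal coord -5 + (-19)·τ' = +0.752737; +0.752737 ∈ [0.2, 0.8) → IN Λ
#2 (-14,15): internal coord -14 + (15)·τ' = -18.541635; -18.541635 ∉ [0.2, 0.8) → out
#3 (-6,-24): internal coord -6 + (-24)·τ' = +1.266615; +1.266615 ∉ [0.2, 0.8) → out
#4 (-5,-18): internal coord -5 + (-18)·τ' = +0.449961; +0.449961 ∈ [0.2, 0.8) → IN Λ
#5 (-15,17): internal coord -15 + (17)·τ' = -20.147186; -20.147186 ∉ [0.2, 0.8) → out
#6 (8,20): internal coord 8 + (20)·τ' = +1.944487; +1.944487 ∉ [0.2, 0.8) → out
#7 (2,2): internal coord 2 + (2)·τ' = +1.394449; +1.394449 ∉ [0.2, 0.8) → out

1, 4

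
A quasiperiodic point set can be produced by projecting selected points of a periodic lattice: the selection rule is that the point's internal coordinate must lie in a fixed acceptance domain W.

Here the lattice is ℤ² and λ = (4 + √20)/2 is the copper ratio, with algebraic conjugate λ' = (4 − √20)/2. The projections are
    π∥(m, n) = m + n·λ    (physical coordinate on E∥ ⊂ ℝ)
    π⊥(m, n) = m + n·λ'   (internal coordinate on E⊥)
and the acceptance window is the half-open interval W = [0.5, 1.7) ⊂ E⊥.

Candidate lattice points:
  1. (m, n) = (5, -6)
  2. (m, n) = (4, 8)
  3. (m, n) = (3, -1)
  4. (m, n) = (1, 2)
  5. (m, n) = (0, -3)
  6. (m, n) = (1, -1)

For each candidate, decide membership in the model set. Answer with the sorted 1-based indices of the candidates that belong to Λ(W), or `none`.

4, 5, 6

Numerically λ ≈ 4.236068 and λ' = −1/λ ≈ -0.236068.
candidate 1: (m,n)=(5,-6) → π∥ = 5-6·λ ≈ -20.416408, π⊥ = 5-6·λ' ≈ 6.416408 ∉ [0.5, 1.7) ⇒ out
candidate 2: (m,n)=(4,8) → π∥ = 4+8·λ ≈ 37.888544, π⊥ = 4+8·λ' ≈ 2.111456 ∉ [0.5, 1.7) ⇒ out
candidate 3: (m,n)=(3,-1) → π∥ = 3-1·λ ≈ -1.236068, π⊥ = 3-1·λ' ≈ 3.236068 ∉ [0.5, 1.7) ⇒ out
candidate 4: (m,n)=(1,2) → π∥ = 1+2·λ ≈ 9.472136, π⊥ = 1+2·λ' ≈ 0.527864 ∈ [0.5, 1.7) ⇒ IN Λ
candidate 5: (m,n)=(0,-3) → π∥ = 0-3·λ ≈ -12.708204, π⊥ = 0-3·λ' ≈ 0.708204 ∈ [0.5, 1.7) ⇒ IN Λ
candidate 6: (m,n)=(1,-1) → π∥ = 1-1·λ ≈ -3.236068, π⊥ = 1-1·λ' ≈ 1.236068 ∈ [0.5, 1.7) ⇒ IN Λ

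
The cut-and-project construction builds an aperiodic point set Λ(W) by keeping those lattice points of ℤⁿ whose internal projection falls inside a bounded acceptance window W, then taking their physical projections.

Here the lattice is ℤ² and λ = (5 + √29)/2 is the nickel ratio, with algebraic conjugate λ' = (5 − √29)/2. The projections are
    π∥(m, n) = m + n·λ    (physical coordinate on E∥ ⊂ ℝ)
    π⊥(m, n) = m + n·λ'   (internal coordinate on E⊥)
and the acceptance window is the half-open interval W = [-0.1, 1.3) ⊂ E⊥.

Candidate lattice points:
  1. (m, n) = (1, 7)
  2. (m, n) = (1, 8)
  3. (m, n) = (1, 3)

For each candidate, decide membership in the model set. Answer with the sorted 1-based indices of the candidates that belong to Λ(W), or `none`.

λ' = (5−√29)/2 ≈ -0.1926.
#1 (1,7): internal coord 1 + (7)·λ' = -0.3481; -0.3481 ∉ [-0.1, 1.3) → out
#2 (1,8): internal coord 1 + (8)·λ' = -0.5407; -0.5407 ∉ [-0.1, 1.3) → out
#3 (1,3): internal coord 1 + (3)·λ' = +0.4223; +0.4223 ∈ [-0.1, 1.3) → IN Λ

3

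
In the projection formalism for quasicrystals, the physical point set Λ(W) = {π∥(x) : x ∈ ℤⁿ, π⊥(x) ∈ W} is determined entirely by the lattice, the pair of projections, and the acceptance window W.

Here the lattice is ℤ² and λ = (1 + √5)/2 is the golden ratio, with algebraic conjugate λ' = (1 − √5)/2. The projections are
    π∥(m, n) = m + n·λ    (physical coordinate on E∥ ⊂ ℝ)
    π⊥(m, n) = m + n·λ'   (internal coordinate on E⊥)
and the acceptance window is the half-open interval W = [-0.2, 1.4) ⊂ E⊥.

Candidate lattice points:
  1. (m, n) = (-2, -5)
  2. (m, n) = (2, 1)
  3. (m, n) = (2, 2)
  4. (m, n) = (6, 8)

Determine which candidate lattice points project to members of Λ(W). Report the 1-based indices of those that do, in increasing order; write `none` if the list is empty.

1, 2, 3, 4

Compute λ' = (1−√5)/2 = -0.618034, so π⊥(m,n) = m -0.618034·n.
[1] lift (-2,-5): star map gives 1.090170; window check -0.2 ≤ 1.090170 < 1.4 is true → IN Λ
[2] lift (2,1): star map gives 1.381966; window check -0.2 ≤ 1.381966 < 1.4 is true → IN Λ
[3] lift (2,2): star map gives 0.763932; window check -0.2 ≤ 0.763932 < 1.4 is true → IN Λ
[4] lift (6,8): star map gives 1.055728; window check -0.2 ≤ 1.055728 < 1.4 is true → IN Λ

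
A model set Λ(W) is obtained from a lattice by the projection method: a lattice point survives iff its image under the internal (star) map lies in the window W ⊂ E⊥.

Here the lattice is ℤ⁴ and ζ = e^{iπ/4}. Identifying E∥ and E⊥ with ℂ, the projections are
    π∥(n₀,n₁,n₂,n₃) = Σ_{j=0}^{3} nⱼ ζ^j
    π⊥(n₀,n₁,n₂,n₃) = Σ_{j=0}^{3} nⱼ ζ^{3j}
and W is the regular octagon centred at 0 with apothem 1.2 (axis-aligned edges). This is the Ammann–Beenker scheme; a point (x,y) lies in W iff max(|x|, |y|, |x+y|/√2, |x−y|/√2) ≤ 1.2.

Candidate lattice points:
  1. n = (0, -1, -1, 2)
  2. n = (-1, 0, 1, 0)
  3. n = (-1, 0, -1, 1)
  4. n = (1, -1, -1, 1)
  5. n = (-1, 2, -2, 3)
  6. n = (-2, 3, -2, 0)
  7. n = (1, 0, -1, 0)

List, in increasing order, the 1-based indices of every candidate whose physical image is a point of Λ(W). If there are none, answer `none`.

none

With ζ = e^{iπ/4} the internal vectors are ζ^0,ζ^3,ζ^6,ζ^9.
candidate 1: n = (0, -1, -1, 2) → π⊥ ≈ (+2.12132, +1.70711); max(|x|,|y|,|x±y|/√2) = 2.70711 > 1.2 ⇒ ∉ W
candidate 2: n = (-1, 0, 1, 0) → π⊥ ≈ (-1.00000, -1.00000); max(|x|,|y|,|x±y|/√2) = 1.41421 > 1.2 ⇒ ∉ W
candidate 3: n = (-1, 0, -1, 1) → π⊥ ≈ (-0.29289, +1.70711); max(|x|,|y|,|x±y|/√2) = 1.70711 > 1.2 ⇒ ∉ W
candidate 4: n = (1, -1, -1, 1) → π⊥ ≈ (+2.41421, +1.00000); max(|x|,|y|,|x±y|/√2) = 2.41421 > 1.2 ⇒ ∉ W
candidate 5: n = (-1, 2, -2, 3) → π⊥ ≈ (-0.29289, +5.53553); max(|x|,|y|,|x±y|/√2) = 5.53553 > 1.2 ⇒ ∉ W
candidate 6: n = (-2, 3, -2, 0) → π⊥ ≈ (-4.12132, +4.12132); max(|x|,|y|,|x±y|/√2) = 5.82843 > 1.2 ⇒ ∉ W
candidate 7: n = (1, 0, -1, 0) → π⊥ ≈ (+1.00000, +1.00000); max(|x|,|y|,|x±y|/√2) = 1.41421 > 1.2 ⇒ ∉ W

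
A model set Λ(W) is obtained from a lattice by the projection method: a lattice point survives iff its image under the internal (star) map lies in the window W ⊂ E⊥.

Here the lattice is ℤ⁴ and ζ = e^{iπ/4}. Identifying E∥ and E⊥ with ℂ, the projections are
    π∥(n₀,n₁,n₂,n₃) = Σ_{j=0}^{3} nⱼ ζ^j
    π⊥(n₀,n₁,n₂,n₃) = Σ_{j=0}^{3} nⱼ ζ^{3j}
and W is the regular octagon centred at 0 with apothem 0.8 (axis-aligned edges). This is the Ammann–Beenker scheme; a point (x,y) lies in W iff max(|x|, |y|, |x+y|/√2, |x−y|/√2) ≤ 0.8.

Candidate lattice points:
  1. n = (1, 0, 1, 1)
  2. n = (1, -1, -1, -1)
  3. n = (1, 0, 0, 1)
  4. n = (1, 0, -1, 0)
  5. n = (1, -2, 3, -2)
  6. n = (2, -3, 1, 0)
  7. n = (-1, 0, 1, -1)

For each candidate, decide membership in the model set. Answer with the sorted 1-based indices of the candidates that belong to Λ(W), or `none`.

π⊥(n) = n₀ + n₁ζ³ + n₂ζ⁶ + n₃ζ⁹ where ζ = e^{iπ/4}.
#1 (1, 0, 1, 1): internal (1.707107, -0.292893); octagon support 1.707107 vs apothem 0.8 → ∉ W
#2 (1, -1, -1, -1): internal (1.000000, -0.414214); octagon support 1.000000 vs apothem 0.8 → ∉ W
#3 (1, 0, 0, 1): internal (1.707107, 0.707107); octagon support 1.707107 vs apothem 0.8 → ∉ W
#4 (1, 0, -1, 0): internal (1.000000, 1.000000); octagon support 1.414214 vs apothem 0.8 → ∉ W
#5 (1, -2, 3, -2): internal (1.000000, -5.828427); octagon support 5.828427 vs apothem 0.8 → ∉ W
#6 (2, -3, 1, 0): internal (4.121320, -3.121320); octagon support 5.121320 vs apothem 0.8 → ∉ W
#7 (-1, 0, 1, -1): internal (-1.707107, -1.707107); octagon support 2.414214 vs apothem 0.8 → ∉ W

none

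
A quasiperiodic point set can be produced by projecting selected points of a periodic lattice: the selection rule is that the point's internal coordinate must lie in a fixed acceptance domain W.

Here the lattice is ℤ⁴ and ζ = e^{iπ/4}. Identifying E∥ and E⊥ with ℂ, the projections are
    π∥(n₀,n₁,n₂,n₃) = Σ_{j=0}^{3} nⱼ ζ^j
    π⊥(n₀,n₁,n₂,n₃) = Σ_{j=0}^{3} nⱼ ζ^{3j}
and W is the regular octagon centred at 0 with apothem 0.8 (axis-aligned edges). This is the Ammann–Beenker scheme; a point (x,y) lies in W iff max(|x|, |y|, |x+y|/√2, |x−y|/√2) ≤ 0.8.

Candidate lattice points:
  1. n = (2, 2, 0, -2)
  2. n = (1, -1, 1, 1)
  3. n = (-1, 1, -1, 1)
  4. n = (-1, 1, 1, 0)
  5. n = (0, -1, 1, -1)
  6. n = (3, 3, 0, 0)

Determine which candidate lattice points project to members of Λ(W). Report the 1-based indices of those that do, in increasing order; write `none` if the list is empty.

With ζ = e^{iπ/4} the internal vectors are ζ^0,ζ^3,ζ^6,ζ^9.
#1 (2, 2, 0, -2): internal (-0.82843, 0.00000); octagon support 0.82843 vs apothem 0.8 → ∉ W
#2 (1, -1, 1, 1): internal (2.41421, -1.00000); octagon support 2.41421 vs apothem 0.8 → ∉ W
#3 (-1, 1, -1, 1): internal (-1.00000, 2.41421); octagon support 2.41421 vs apothem 0.8 → ∉ W
#4 (-1, 1, 1, 0): internal (-1.70711, -0.29289); octagon support 1.70711 vs apothem 0.8 → ∉ W
#5 (0, -1, 1, -1): internal (0.00000, -2.41421); octagon support 2.41421 vs apothem 0.8 → ∉ W
#6 (3, 3, 0, 0): internal (0.87868, 2.12132); octagon support 2.12132 vs apothem 0.8 → ∉ W

none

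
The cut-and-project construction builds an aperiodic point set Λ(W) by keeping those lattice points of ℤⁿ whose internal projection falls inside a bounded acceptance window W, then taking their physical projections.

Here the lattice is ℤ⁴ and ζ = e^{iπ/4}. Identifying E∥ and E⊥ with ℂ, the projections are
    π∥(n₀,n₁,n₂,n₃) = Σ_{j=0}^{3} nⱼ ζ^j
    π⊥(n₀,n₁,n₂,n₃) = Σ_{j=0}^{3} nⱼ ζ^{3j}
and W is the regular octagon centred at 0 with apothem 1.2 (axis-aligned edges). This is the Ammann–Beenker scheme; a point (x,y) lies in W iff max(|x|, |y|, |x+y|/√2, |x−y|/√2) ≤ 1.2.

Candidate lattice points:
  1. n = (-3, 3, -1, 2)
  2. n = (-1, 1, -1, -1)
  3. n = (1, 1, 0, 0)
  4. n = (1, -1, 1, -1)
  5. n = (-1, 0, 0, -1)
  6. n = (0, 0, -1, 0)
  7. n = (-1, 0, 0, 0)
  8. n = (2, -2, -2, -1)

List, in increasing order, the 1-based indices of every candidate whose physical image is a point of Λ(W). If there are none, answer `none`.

Internal map: ζ^{3j} for j=0..3 gives (1,0), (−√2/2,√2/2), (0,−1), (√2/2,√2/2).
candidate 1: n = (-3, 3, -1, 2) → π⊥ ≈ (-3.70711, +4.53553); max(|x|,|y|,|x±y|/√2) = 5.82843 > 1.2 ⇒ ∉ W
candidate 2: n = (-1, 1, -1, -1) → π⊥ ≈ (-2.41421, +1.00000); max(|x|,|y|,|x±y|/√2) = 2.41421 > 1.2 ⇒ ∉ W
candidate 3: n = (1, 1, 0, 0) → π⊥ ≈ (+0.29289, +0.70711); max(|x|,|y|,|x±y|/√2) = 0.70711 ≤ 1.2 ⇒ ∈ W
candidate 4: n = (1, -1, 1, -1) → π⊥ ≈ (+1.00000, -2.41421); max(|x|,|y|,|x±y|/√2) = 2.41421 > 1.2 ⇒ ∉ W
candidate 5: n = (-1, 0, 0, -1) → π⊥ ≈ (-1.70711, -0.70711); max(|x|,|y|,|x±y|/√2) = 1.70711 > 1.2 ⇒ ∉ W
candidate 6: n = (0, 0, -1, 0) → π⊥ ≈ (+0.00000, +1.00000); max(|x|,|y|,|x±y|/√2) = 1.00000 ≤ 1.2 ⇒ ∈ W
candidate 7: n = (-1, 0, 0, 0) → π⊥ ≈ (-1.00000, +0.00000); max(|x|,|y|,|x±y|/√2) = 1.00000 ≤ 1.2 ⇒ ∈ W
candidate 8: n = (2, -2, -2, -1) → π⊥ ≈ (+2.70711, -0.12132); max(|x|,|y|,|x±y|/√2) = 2.70711 > 1.2 ⇒ ∉ W

3, 6, 7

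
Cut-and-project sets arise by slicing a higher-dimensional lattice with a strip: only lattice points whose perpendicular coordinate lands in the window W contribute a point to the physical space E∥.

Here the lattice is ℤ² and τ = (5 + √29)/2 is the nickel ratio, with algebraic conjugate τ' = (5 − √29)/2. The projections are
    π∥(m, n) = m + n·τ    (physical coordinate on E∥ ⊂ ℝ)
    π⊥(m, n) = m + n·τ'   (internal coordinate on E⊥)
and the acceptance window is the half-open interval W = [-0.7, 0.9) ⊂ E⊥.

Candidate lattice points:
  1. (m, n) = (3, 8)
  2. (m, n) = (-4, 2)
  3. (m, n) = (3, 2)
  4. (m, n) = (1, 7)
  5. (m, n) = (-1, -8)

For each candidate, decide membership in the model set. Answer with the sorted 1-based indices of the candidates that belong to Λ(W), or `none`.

4, 5

Compute τ' = (5−√29)/2 = -0.19258, so π⊥(m,n) = m -0.19258·n.
#1 (3,8): internal coord 3 + (8)·τ' = +1.45934; +1.45934 ∉ [-0.7, 0.9) → out
#2 (-4,2): internal coord -4 + (2)·τ' = -4.38516; -4.38516 ∉ [-0.7, 0.9) → out
#3 (3,2): internal coord 3 + (2)·τ' = +2.61484; +2.61484 ∉ [-0.7, 0.9) → out
#4 (1,7): internal coord 1 + (7)·τ' = -0.34808; -0.34808 ∈ [-0.7, 0.9) → IN Λ
#5 (-1,-8): internal coord -1 + (-8)·τ' = +0.54066; +0.54066 ∈ [-0.7, 0.9) → IN Λ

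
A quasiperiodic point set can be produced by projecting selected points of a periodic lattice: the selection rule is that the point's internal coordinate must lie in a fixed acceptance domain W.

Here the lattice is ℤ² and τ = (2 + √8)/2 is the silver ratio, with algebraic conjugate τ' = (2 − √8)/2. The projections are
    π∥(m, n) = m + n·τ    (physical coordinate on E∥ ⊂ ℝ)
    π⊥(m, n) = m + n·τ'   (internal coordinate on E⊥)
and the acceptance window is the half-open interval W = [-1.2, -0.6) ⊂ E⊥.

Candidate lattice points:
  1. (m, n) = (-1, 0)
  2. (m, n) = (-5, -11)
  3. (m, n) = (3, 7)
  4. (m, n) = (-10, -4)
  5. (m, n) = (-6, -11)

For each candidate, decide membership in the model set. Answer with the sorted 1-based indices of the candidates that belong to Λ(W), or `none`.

1

Compute τ' = (2−√8)/2 = -0.4142, so π⊥(m,n) = m -0.4142·n.
candidate 1: (m,n)=(-1,0) → π∥ = -1+0·τ ≈ -1.0000, π⊥ = -1+0·τ' ≈ -1.0000 ∈ [-1.2, -0.6) ⇒ IN Λ
candidate 2: (m,n)=(-5,-11) → π∥ = -5-11·τ ≈ -31.5563, π⊥ = -5-11·τ' ≈ -0.4437 ∉ [-1.2, -0.6) ⇒ out
candidate 3: (m,n)=(3,7) → π∥ = 3+7·τ ≈ 19.8995, π⊥ = 3+7·τ' ≈ 0.1005 ∉ [-1.2, -0.6) ⇒ out
candidate 4: (m,n)=(-10,-4) → π∥ = -10-4·τ ≈ -19.6569, π⊥ = -10-4·τ' ≈ -8.3431 ∉ [-1.2, -0.6) ⇒ out
candidate 5: (m,n)=(-6,-11) → π∥ = -6-11·τ ≈ -32.5563, π⊥ = -6-11·τ' ≈ -1.4437 ∉ [-1.2, -0.6) ⇒ out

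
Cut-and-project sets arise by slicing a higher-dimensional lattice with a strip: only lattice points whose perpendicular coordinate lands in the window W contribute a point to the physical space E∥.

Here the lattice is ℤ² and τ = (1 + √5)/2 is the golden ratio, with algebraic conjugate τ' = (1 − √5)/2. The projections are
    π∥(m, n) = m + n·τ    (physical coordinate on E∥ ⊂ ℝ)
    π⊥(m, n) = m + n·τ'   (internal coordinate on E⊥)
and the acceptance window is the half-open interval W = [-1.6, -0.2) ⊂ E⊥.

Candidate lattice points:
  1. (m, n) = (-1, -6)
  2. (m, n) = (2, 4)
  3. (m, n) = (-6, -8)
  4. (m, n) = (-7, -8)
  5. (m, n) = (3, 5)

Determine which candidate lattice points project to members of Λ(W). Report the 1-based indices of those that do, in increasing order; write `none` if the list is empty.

τ' = (1−√5)/2 ≈ -0.6180.
candidate 1: (m,n)=(-1,-6) → π∥ = -1-6·τ ≈ -10.7082, π⊥ = -1-6·τ' ≈ 2.7082 ∉ [-1.6, -0.2) ⇒ out
candidate 2: (m,n)=(2,4) → π∥ = 2+4·τ ≈ 8.4721, π⊥ = 2+4·τ' ≈ -0.4721 ∈ [-1.6, -0.2) ⇒ IN Λ
candidate 3: (m,n)=(-6,-8) → π∥ = -6-8·τ ≈ -18.9443, π⊥ = -6-8·τ' ≈ -1.0557 ∈ [-1.6, -0.2) ⇒ IN Λ
candidate 4: (m,n)=(-7,-8) → π∥ = -7-8·τ ≈ -19.9443, π⊥ = -7-8·τ' ≈ -2.0557 ∉ [-1.6, -0.2) ⇒ out
candidate 5: (m,n)=(3,5) → π∥ = 3+5·τ ≈ 11.0902, π⊥ = 3+5·τ' ≈ -0.0902 ∉ [-1.6, -0.2) ⇒ out

2, 3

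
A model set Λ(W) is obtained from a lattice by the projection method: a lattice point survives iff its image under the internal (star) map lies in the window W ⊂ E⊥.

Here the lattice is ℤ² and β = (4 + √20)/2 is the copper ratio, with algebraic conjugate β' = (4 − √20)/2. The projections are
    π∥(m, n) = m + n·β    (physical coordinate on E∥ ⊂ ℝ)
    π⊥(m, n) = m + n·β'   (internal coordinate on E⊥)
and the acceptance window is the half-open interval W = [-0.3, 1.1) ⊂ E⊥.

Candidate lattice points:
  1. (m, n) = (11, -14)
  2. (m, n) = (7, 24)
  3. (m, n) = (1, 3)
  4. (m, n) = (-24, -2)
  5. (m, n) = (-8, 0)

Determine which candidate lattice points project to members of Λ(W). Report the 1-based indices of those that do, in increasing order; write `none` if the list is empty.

β' = (4−√20)/2 ≈ -0.2361.
[1] lift (11,-14): star map gives 14.3050; window check -0.3 ≤ 14.3050 < 1.1 is false → out
[2] lift (7,24): star map gives 1.3344; window check -0.3 ≤ 1.3344 < 1.1 is false → out
[3] lift (1,3): star map gives 0.2918; window check -0.3 ≤ 0.2918 < 1.1 is true → IN Λ
[4] lift (-24,-2): star map gives -23.5279; window check -0.3 ≤ -23.5279 < 1.1 is false → out
[5] lift (-8,0): star map gives -8.0000; window check -0.3 ≤ -8.0000 < 1.1 is false → out

3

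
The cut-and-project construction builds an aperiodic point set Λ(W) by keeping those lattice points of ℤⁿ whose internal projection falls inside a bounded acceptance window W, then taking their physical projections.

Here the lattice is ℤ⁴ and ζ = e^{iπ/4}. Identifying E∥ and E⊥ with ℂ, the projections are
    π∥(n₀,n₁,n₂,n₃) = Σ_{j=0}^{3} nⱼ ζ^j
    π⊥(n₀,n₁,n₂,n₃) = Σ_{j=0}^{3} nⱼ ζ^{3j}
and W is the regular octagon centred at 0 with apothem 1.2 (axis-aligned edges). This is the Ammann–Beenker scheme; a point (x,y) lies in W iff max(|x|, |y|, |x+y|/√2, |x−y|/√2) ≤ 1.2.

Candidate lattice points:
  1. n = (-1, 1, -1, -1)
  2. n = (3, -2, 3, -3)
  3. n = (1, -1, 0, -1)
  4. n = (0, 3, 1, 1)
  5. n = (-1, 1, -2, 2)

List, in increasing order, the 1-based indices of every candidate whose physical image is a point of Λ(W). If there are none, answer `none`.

With ζ = e^{iπ/4} the internal vectors are ζ^0,ζ^3,ζ^6,ζ^9.
candidate 1: n = (-1, 1, -1, -1) → π⊥ ≈ (-2.414214, +1.000000); max(|x|,|y|,|x±y|/√2) = 2.414214 > 1.2 ⇒ ∉ W
candidate 2: n = (3, -2, 3, -3) → π⊥ ≈ (+2.292893, -6.535534); max(|x|,|y|,|x±y|/√2) = 6.535534 > 1.2 ⇒ ∉ W
candidate 3: n = (1, -1, 0, -1) → π⊥ ≈ (+1.000000, -1.414214); max(|x|,|y|,|x±y|/√2) = 1.707107 > 1.2 ⇒ ∉ W
candidate 4: n = (0, 3, 1, 1) → π⊥ ≈ (-1.414214, +1.828427); max(|x|,|y|,|x±y|/√2) = 2.292893 > 1.2 ⇒ ∉ W
candidate 5: n = (-1, 1, -2, 2) → π⊥ ≈ (-0.292893, +4.121320); max(|x|,|y|,|x±y|/√2) = 4.121320 > 1.2 ⇒ ∉ W

none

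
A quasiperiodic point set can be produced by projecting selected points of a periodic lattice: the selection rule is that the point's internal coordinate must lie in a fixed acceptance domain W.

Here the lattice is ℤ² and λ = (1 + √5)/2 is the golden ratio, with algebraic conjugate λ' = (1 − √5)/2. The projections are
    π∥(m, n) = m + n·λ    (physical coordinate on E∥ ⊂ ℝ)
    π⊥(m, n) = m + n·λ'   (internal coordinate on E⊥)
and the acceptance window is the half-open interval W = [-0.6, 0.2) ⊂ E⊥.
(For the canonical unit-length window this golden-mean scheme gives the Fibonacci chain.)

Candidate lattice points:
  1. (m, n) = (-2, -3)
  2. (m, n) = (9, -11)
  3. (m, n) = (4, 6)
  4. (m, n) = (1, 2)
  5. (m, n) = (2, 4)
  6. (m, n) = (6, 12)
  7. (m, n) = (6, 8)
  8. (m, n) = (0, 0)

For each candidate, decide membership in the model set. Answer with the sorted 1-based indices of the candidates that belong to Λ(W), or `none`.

1, 4, 5, 8

Compute λ' = (1−√5)/2 = -0.61803, so π⊥(m,n) = m -0.61803·n.
candidate 1: (m,n)=(-2,-3) → π∥ = -2-3·λ ≈ -6.85410, π⊥ = -2-3·λ' ≈ -0.14590 ∈ [-0.6, 0.2) ⇒ IN Λ
candidate 2: (m,n)=(9,-11) → π∥ = 9-11·λ ≈ -8.79837, π⊥ = 9-11·λ' ≈ 15.79837 ∉ [-0.6, 0.2) ⇒ out
candidate 3: (m,n)=(4,6) → π∥ = 4+6·λ ≈ 13.70820, π⊥ = 4+6·λ' ≈ 0.29180 ∉ [-0.6, 0.2) ⇒ out
candidate 4: (m,n)=(1,2) → π∥ = 1+2·λ ≈ 4.23607, π⊥ = 1+2·λ' ≈ -0.23607 ∈ [-0.6, 0.2) ⇒ IN Λ
candidate 5: (m,n)=(2,4) → π∥ = 2+4·λ ≈ 8.47214, π⊥ = 2+4·λ' ≈ -0.47214 ∈ [-0.6, 0.2) ⇒ IN Λ
candidate 6: (m,n)=(6,12) → π∥ = 6+12·λ ≈ 25.41641, π⊥ = 6+12·λ' ≈ -1.41641 ∉ [-0.6, 0.2) ⇒ out
candidate 7: (m,n)=(6,8) → π∥ = 6+8·λ ≈ 18.94427, π⊥ = 6+8·λ' ≈ 1.05573 ∉ [-0.6, 0.2) ⇒ out
candidate 8: (m,n)=(0,0) → π∥ = 0+0·λ ≈ 0.00000, π⊥ = 0+0·λ' ≈ 0.00000 ∈ [-0.6, 0.2) ⇒ IN Λ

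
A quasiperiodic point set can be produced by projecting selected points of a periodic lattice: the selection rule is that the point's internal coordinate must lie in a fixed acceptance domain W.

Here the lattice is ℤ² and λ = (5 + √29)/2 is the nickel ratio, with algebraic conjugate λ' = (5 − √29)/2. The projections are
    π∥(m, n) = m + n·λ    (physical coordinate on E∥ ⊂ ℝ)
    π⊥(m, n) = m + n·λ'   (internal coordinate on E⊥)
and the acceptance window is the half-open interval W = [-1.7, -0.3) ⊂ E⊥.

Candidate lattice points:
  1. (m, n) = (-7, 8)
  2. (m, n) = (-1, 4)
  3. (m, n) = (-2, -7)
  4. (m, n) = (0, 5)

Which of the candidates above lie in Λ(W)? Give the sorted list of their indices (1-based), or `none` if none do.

3, 4

Compute λ' = (5−√29)/2 = -0.1926, so π⊥(m,n) = m -0.1926·n.
candidate 1: (m,n)=(-7,8) → π∥ = -7+8·λ ≈ 34.5407, π⊥ = -7+8·λ' ≈ -8.5407 ∉ [-1.7, -0.3) ⇒ out
candidate 2: (m,n)=(-1,4) → π∥ = -1+4·λ ≈ 19.7703, π⊥ = -1+4·λ' ≈ -1.7703 ∉ [-1.7, -0.3) ⇒ out
candidate 3: (m,n)=(-2,-7) → π∥ = -2-7·λ ≈ -38.3481, π⊥ = -2-7·λ' ≈ -0.6519 ∈ [-1.7, -0.3) ⇒ IN Λ
candidate 4: (m,n)=(0,5) → π∥ = 0+5·λ ≈ 25.9629, π⊥ = 0+5·λ' ≈ -0.9629 ∈ [-1.7, -0.3) ⇒ IN Λ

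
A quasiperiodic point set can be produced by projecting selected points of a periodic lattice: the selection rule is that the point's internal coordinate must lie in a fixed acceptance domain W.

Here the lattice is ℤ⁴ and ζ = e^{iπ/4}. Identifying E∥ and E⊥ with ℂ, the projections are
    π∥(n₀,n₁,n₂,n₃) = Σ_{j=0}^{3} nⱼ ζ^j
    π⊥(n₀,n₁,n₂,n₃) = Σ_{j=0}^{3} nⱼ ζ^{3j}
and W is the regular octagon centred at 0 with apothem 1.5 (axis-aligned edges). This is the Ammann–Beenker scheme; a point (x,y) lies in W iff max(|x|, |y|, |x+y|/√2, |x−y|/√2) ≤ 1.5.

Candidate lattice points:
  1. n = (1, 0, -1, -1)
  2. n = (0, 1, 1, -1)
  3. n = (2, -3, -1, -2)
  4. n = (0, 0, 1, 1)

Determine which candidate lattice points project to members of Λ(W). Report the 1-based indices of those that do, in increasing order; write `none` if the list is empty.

Internal map: ζ^{3j} for j=0..3 gives (1,0), (−√2/2,√2/2), (0,−1), (√2/2,√2/2).
candidate 1: n = (1, 0, -1, -1) → π⊥ ≈ (+0.2929, +0.2929); max(|x|,|y|,|x±y|/√2) = 0.4142 ≤ 1.5 ⇒ ∈ W
candidate 2: n = (0, 1, 1, -1) → π⊥ ≈ (-1.4142, -1.0000); max(|x|,|y|,|x±y|/√2) = 1.7071 > 1.5 ⇒ ∉ W
candidate 3: n = (2, -3, -1, -2) → π⊥ ≈ (+2.7071, -2.5355); max(|x|,|y|,|x±y|/√2) = 3.7071 > 1.5 ⇒ ∉ W
candidate 4: n = (0, 0, 1, 1) → π⊥ ≈ (+0.7071, -0.2929); max(|x|,|y|,|x±y|/√2) = 0.7071 ≤ 1.5 ⇒ ∈ W

1, 4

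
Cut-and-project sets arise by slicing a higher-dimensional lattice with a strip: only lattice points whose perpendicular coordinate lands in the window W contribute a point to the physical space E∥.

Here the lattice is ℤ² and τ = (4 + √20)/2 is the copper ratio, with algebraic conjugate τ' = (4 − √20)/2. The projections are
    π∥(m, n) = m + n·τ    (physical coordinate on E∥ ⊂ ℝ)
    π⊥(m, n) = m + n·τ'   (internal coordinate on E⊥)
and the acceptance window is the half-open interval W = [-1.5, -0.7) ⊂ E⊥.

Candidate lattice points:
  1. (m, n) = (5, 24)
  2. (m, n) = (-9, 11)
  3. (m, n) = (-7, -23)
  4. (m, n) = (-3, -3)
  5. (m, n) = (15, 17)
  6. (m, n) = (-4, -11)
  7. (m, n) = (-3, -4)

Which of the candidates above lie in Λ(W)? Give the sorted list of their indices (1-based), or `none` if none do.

6

Numerically τ ≈ 4.236068 and τ' = −1/τ ≈ -0.236068.
candidate 1: (m,n)=(5,24) → π∥ = 5+24·τ ≈ 106.665631, π⊥ = 5+24·τ' ≈ -0.665631 ∉ [-1.5, -0.7) ⇒ out
candidate 2: (m,n)=(-9,11) → π∥ = -9+11·τ ≈ 37.596748, π⊥ = -9+11·τ' ≈ -11.596748 ∉ [-1.5, -0.7) ⇒ out
candidate 3: (m,n)=(-7,-23) → π∥ = -7-23·τ ≈ -104.429563, π⊥ = -7-23·τ' ≈ -1.570437 ∉ [-1.5, -0.7) ⇒ out
candidate 4: (m,n)=(-3,-3) → π∥ = -3-3·τ ≈ -15.708204, π⊥ = -3-3·τ' ≈ -2.291796 ∉ [-1.5, -0.7) ⇒ out
candidate 5: (m,n)=(15,17) → π∥ = 15+17·τ ≈ 87.013156, π⊥ = 15+17·τ' ≈ 10.986844 ∉ [-1.5, -0.7) ⇒ out
candidate 6: (m,n)=(-4,-11) → π∥ = -4-11·τ ≈ -50.596748, π⊥ = -4-11·τ' ≈ -1.403252 ∈ [-1.5, -0.7) ⇒ IN Λ
candidate 7: (m,n)=(-3,-4) → π∥ = -3-4·τ ≈ -19.944272, π⊥ = -3-4·τ' ≈ -2.055728 ∉ [-1.5, -0.7) ⇒ out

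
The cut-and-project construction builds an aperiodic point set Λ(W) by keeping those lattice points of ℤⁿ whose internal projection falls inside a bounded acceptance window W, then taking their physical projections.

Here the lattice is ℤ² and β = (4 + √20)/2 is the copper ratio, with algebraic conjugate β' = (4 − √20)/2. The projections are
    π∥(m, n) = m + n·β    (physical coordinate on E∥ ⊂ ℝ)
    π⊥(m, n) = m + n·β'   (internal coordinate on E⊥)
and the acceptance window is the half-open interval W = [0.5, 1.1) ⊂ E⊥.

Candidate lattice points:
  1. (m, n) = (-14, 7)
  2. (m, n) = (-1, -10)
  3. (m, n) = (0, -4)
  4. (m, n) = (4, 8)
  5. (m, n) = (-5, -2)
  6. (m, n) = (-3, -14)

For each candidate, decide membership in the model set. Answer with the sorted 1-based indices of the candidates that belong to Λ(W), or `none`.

β' = (4−√20)/2 ≈ -0.236068.
candidate 1: (m,n)=(-14,7) → π∥ = -14+7·β ≈ 15.652476, π⊥ = -14+7·β' ≈ -15.652476 ∉ [0.5, 1.1) ⇒ out
candidate 2: (m,n)=(-1,-10) → π∥ = -1-10·β ≈ -43.360680, π⊥ = -1-10·β' ≈ 1.360680 ∉ [0.5, 1.1) ⇒ out
candidate 3: (m,n)=(0,-4) → π∥ = 0-4·β ≈ -16.944272, π⊥ = 0-4·β' ≈ 0.944272 ∈ [0.5, 1.1) ⇒ IN Λ
candidate 4: (m,n)=(4,8) → π∥ = 4+8·β ≈ 37.888544, π⊥ = 4+8·β' ≈ 2.111456 ∉ [0.5, 1.1) ⇒ out
candidate 5: (m,n)=(-5,-2) → π∥ = -5-2·β ≈ -13.472136, π⊥ = -5-2·β' ≈ -4.527864 ∉ [0.5, 1.1) ⇒ out
candidate 6: (m,n)=(-3,-14) → π∥ = -3-14·β ≈ -62.304952, π⊥ = -3-14·β' ≈ 0.304952 ∉ [0.5, 1.1) ⇒ out

3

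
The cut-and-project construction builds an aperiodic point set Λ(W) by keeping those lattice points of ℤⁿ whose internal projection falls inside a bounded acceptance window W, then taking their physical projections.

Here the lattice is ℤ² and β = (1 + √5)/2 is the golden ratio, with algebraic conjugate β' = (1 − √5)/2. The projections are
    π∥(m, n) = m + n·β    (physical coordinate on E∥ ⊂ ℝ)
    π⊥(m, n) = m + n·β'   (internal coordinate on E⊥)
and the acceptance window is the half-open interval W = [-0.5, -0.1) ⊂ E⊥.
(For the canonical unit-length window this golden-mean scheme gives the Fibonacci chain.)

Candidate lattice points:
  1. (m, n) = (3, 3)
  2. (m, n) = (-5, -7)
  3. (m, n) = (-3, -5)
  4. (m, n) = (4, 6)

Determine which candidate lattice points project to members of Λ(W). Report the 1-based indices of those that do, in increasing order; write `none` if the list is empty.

none

Compute β' = (1−√5)/2 = -0.618034, so π⊥(m,n) = m -0.618034·n.
#1 (3,3): internal coord 3 + (3)·β' = +1.145898; +1.145898 ∉ [-0.5, -0.1) → out
#2 (-5,-7): internal coord -5 + (-7)·β' = -0.673762; -0.673762 ∉ [-0.5, -0.1) → out
#3 (-3,-5): internal coord -3 + (-5)·β' = +0.090170; +0.090170 ∉ [-0.5, -0.1) → out
#4 (4,6): internal coord 4 + (6)·β' = +0.291796; +0.291796 ∉ [-0.5, -0.1) → out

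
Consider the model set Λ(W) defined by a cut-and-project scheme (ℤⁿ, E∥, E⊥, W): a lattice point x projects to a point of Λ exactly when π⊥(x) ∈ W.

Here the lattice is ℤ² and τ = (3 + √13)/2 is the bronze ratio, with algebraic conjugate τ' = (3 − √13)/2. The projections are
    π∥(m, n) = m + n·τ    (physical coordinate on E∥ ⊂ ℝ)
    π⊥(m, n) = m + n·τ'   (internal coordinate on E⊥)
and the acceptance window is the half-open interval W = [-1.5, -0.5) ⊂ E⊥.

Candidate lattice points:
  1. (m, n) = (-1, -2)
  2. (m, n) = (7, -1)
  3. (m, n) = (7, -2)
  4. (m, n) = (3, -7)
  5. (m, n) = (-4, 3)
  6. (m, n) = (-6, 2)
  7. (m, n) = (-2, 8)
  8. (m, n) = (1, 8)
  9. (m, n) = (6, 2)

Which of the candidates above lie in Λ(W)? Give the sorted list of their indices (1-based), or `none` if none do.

8

τ' = (3−√13)/2 ≈ -0.30278.
#1 (-1,-2): internal coord -1 + (-2)·τ' = -0.39445; -0.39445 ∉ [-1.5, -0.5) → out
#2 (7,-1): internal coord 7 + (-1)·τ' = +7.30278; +7.30278 ∉ [-1.5, -0.5) → out
#3 (7,-2): internal coord 7 + (-2)·τ' = +7.60555; +7.60555 ∉ [-1.5, -0.5) → out
#4 (3,-7): internal coord 3 + (-7)·τ' = +5.11943; +5.11943 ∉ [-1.5, -0.5) → out
#5 (-4,3): internal coord -4 + (3)·τ' = -4.90833; -4.90833 ∉ [-1.5, -0.5) → out
#6 (-6,2): internal coord -6 + (2)·τ' = -6.60555; -6.60555 ∉ [-1.5, -0.5) → out
#7 (-2,8): internal coord -2 + (8)·τ' = -4.42221; -4.42221 ∉ [-1.5, -0.5) → out
#8 (1,8): internal coord 1 + (8)·τ' = -1.42221; -1.42221 ∈ [-1.5, -0.5) → IN Λ
#9 (6,2): internal coord 6 + (2)·τ' = +5.39445; +5.39445 ∉ [-1.5, -0.5) → out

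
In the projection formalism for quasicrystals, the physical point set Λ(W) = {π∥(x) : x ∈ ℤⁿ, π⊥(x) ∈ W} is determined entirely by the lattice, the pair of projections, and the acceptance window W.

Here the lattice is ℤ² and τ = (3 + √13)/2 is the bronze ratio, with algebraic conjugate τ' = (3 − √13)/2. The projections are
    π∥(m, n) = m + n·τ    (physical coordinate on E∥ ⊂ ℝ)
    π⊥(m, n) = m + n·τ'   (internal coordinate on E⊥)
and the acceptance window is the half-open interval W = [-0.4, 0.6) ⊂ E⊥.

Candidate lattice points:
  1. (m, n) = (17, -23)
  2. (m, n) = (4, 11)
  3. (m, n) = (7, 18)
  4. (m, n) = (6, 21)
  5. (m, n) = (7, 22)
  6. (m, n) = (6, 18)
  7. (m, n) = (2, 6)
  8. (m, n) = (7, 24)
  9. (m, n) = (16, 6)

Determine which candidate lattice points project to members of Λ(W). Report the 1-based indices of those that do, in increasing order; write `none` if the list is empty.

4, 5, 6, 7, 8

τ' = (3−√13)/2 ≈ -0.302776.
[1] lift (17,-23): star map gives 23.963840; window check -0.4 ≤ 23.963840 < 0.6 is false → out
[2] lift (4,11): star map gives 0.669468; window check -0.4 ≤ 0.669468 < 0.6 is false → out
[3] lift (7,18): star map gives 1.550039; window check -0.4 ≤ 1.550039 < 0.6 is false → out
[4] lift (6,21): star map gives -0.358288; window check -0.4 ≤ -0.358288 < 0.6 is true → IN Λ
[5] lift (7,22): star map gives 0.338936; window check -0.4 ≤ 0.338936 < 0.6 is true → IN Λ
[6] lift (6,18): star map gives 0.550039; window check -0.4 ≤ 0.550039 < 0.6 is true → IN Λ
[7] lift (2,6): star map gives 0.183346; window check -0.4 ≤ 0.183346 < 0.6 is true → IN Λ
[8] lift (7,24): star map gives -0.266615; window check -0.4 ≤ -0.266615 < 0.6 is true → IN Λ
[9] lift (16,6): star map gives 14.183346; window check -0.4 ≤ 14.183346 < 0.6 is false → out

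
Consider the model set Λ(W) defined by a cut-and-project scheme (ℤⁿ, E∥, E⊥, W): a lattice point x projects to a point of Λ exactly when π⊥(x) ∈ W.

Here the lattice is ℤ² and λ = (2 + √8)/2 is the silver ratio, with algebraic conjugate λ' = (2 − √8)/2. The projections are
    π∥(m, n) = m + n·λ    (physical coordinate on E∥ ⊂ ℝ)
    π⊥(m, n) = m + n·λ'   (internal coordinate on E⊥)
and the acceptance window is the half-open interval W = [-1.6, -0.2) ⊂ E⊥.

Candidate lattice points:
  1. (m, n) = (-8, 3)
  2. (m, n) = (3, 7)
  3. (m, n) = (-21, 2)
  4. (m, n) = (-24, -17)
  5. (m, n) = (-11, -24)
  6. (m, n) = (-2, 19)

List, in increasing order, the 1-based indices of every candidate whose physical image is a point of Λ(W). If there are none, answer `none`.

λ' = (2−√8)/2 ≈ -0.414214.
candidate 1: (m,n)=(-8,3) → π∥ = -8+3·λ ≈ -0.757359, π⊥ = -8+3·λ' ≈ -9.242641 ∉ [-1.6, -0.2) ⇒ out
candidate 2: (m,n)=(3,7) → π∥ = 3+7·λ ≈ 19.899495, π⊥ = 3+7·λ' ≈ 0.100505 ∉ [-1.6, -0.2) ⇒ out
candidate 3: (m,n)=(-21,2) → π∥ = -21+2·λ ≈ -16.171573, π⊥ = -21+2·λ' ≈ -21.828427 ∉ [-1.6, -0.2) ⇒ out
candidate 4: (m,n)=(-24,-17) → π∥ = -24-17·λ ≈ -65.041631, π⊥ = -24-17·λ' ≈ -16.958369 ∉ [-1.6, -0.2) ⇒ out
candidate 5: (m,n)=(-11,-24) → π∥ = -11-24·λ ≈ -68.941125, π⊥ = -11-24·λ' ≈ -1.058875 ∈ [-1.6, -0.2) ⇒ IN Λ
candidate 6: (m,n)=(-2,19) → π∥ = -2+19·λ ≈ 43.870058, π⊥ = -2+19·λ' ≈ -9.870058 ∉ [-1.6, -0.2) ⇒ out

5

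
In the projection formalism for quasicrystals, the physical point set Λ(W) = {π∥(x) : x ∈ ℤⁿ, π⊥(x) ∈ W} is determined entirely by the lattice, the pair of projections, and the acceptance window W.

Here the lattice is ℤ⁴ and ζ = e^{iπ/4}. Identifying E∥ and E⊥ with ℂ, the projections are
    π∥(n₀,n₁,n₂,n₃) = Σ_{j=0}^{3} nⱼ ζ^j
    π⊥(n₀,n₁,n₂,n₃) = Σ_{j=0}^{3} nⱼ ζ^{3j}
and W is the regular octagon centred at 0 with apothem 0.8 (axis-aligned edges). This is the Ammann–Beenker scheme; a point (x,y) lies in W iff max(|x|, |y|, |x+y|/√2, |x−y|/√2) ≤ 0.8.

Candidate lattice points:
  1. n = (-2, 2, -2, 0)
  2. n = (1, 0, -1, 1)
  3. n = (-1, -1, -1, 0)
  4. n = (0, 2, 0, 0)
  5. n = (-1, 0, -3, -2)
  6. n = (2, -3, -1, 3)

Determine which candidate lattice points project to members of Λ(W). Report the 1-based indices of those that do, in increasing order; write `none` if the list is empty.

π⊥(n) = n₀ + n₁ζ³ + n₂ζ⁶ + n₃ζ⁹ where ζ = e^{iπ/4}.
#1 (-2, 2, -2, 0): internal (-3.41421, 3.41421); octagon support 4.82843 vs apothem 0.8 → ∉ W
#2 (1, 0, -1, 1): internal (1.70711, 1.70711); octagon support 2.41421 vs apothem 0.8 → ∉ W
#3 (-1, -1, -1, 0): internal (-0.29289, 0.29289); octagon support 0.41421 vs apothem 0.8 → ∈ W
#4 (0, 2, 0, 0): internal (-1.41421, 1.41421); octagon support 2.00000 vs apothem 0.8 → ∉ W
#5 (-1, 0, -3, -2): internal (-2.41421, 1.58579); octagon support 2.82843 vs apothem 0.8 → ∉ W
#6 (2, -3, -1, 3): internal (6.24264, 1.00000); octagon support 6.24264 vs apothem 0.8 → ∉ W

3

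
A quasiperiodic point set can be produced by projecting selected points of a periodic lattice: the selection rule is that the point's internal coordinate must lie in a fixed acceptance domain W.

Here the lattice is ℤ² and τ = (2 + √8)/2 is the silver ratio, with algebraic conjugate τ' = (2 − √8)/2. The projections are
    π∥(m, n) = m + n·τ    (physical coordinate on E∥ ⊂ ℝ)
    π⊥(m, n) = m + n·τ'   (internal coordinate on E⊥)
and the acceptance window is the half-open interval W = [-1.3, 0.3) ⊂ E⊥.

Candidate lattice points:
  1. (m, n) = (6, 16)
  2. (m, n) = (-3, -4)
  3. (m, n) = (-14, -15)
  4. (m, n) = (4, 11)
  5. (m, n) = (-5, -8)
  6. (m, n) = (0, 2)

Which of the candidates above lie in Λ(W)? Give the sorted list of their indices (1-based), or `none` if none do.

1, 4, 6

τ' = (2−√8)/2 ≈ -0.41421.
#1 (6,16): internal coord 6 + (16)·τ' = -0.62742; -0.62742 ∈ [-1.3, 0.3) → IN Λ
#2 (-3,-4): internal coord -3 + (-4)·τ' = -1.34315; -1.34315 ∉ [-1.3, 0.3) → out
#3 (-14,-15): internal coord -14 + (-15)·τ' = -7.78680; -7.78680 ∉ [-1.3, 0.3) → out
#4 (4,11): internal coord 4 + (11)·τ' = -0.55635; -0.55635 ∈ [-1.3, 0.3) → IN Λ
#5 (-5,-8): internal coord -5 + (-8)·τ' = -1.68629; -1.68629 ∉ [-1.3, 0.3) → out
#6 (0,2): internal coord 0 + (2)·τ' = -0.82843; -0.82843 ∈ [-1.3, 0.3) → IN Λ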